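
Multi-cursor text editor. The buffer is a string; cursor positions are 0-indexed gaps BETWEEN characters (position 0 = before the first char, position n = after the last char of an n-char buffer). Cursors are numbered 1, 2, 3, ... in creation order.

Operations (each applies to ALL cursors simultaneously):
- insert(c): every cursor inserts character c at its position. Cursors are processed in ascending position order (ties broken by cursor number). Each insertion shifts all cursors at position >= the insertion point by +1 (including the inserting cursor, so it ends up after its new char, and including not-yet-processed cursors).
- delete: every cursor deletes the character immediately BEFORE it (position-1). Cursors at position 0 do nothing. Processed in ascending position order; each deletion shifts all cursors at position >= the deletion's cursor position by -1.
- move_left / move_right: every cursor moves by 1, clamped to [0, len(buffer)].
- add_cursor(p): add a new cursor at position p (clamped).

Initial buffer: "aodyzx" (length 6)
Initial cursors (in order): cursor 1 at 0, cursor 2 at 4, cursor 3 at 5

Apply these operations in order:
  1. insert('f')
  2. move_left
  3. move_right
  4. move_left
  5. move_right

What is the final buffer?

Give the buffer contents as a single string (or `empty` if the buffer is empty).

Answer: faodyfzfx

Derivation:
After op 1 (insert('f')): buffer="faodyfzfx" (len 9), cursors c1@1 c2@6 c3@8, authorship 1....2.3.
After op 2 (move_left): buffer="faodyfzfx" (len 9), cursors c1@0 c2@5 c3@7, authorship 1....2.3.
After op 3 (move_right): buffer="faodyfzfx" (len 9), cursors c1@1 c2@6 c3@8, authorship 1....2.3.
After op 4 (move_left): buffer="faodyfzfx" (len 9), cursors c1@0 c2@5 c3@7, authorship 1....2.3.
After op 5 (move_right): buffer="faodyfzfx" (len 9), cursors c1@1 c2@6 c3@8, authorship 1....2.3.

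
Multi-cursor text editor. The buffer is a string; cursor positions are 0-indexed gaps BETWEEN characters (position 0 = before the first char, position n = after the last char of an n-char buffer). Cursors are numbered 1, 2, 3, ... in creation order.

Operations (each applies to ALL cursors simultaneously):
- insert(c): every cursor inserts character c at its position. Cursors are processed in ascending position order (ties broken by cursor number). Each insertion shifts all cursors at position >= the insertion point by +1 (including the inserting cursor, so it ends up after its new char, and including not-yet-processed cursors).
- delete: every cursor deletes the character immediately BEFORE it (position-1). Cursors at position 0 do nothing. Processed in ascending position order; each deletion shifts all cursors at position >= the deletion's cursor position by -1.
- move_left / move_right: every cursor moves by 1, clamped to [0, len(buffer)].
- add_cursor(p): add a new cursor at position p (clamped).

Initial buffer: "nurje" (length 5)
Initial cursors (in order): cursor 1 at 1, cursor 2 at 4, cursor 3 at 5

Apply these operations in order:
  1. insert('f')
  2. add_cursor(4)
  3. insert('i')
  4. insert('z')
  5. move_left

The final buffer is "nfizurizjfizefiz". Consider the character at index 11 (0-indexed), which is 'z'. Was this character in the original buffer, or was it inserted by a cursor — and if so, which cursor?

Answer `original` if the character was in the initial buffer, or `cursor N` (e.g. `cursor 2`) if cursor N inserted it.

After op 1 (insert('f')): buffer="nfurjfef" (len 8), cursors c1@2 c2@6 c3@8, authorship .1...2.3
After op 2 (add_cursor(4)): buffer="nfurjfef" (len 8), cursors c1@2 c4@4 c2@6 c3@8, authorship .1...2.3
After op 3 (insert('i')): buffer="nfiurijfiefi" (len 12), cursors c1@3 c4@6 c2@9 c3@12, authorship .11..4.22.33
After op 4 (insert('z')): buffer="nfizurizjfizefiz" (len 16), cursors c1@4 c4@8 c2@12 c3@16, authorship .111..44.222.333
After op 5 (move_left): buffer="nfizurizjfizefiz" (len 16), cursors c1@3 c4@7 c2@11 c3@15, authorship .111..44.222.333
Authorship (.=original, N=cursor N): . 1 1 1 . . 4 4 . 2 2 2 . 3 3 3
Index 11: author = 2

Answer: cursor 2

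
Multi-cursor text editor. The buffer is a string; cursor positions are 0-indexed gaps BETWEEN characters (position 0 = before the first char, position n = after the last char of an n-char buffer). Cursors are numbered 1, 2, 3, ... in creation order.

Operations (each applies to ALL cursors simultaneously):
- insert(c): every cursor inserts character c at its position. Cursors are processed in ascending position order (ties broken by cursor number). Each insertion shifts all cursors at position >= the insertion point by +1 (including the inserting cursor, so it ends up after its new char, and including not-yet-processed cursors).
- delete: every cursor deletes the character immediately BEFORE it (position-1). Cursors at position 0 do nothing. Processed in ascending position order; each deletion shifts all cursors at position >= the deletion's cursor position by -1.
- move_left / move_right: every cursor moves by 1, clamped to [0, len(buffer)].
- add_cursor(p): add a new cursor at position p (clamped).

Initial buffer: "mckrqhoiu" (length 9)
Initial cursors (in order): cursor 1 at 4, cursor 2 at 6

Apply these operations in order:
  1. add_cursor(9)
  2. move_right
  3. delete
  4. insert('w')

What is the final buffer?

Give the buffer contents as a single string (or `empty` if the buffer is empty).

Answer: mckrwhwiw

Derivation:
After op 1 (add_cursor(9)): buffer="mckrqhoiu" (len 9), cursors c1@4 c2@6 c3@9, authorship .........
After op 2 (move_right): buffer="mckrqhoiu" (len 9), cursors c1@5 c2@7 c3@9, authorship .........
After op 3 (delete): buffer="mckrhi" (len 6), cursors c1@4 c2@5 c3@6, authorship ......
After op 4 (insert('w')): buffer="mckrwhwiw" (len 9), cursors c1@5 c2@7 c3@9, authorship ....1.2.3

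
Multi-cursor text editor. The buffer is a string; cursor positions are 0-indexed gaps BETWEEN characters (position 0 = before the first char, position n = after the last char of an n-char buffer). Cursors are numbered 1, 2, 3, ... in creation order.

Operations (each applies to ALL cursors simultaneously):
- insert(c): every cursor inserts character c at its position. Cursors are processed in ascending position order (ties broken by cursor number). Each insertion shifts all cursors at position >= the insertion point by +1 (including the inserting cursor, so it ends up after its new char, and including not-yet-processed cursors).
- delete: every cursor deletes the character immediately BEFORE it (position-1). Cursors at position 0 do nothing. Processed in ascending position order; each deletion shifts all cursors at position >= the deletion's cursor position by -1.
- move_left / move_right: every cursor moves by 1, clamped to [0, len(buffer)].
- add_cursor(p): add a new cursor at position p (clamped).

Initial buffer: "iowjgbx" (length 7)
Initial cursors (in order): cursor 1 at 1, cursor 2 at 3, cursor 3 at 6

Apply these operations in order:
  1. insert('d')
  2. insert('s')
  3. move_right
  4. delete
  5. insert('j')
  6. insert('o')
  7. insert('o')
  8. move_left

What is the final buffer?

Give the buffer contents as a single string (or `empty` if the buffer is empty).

After op 1 (insert('d')): buffer="idowdjgbdx" (len 10), cursors c1@2 c2@5 c3@9, authorship .1..2...3.
After op 2 (insert('s')): buffer="idsowdsjgbdsx" (len 13), cursors c1@3 c2@7 c3@12, authorship .11..22...33.
After op 3 (move_right): buffer="idsowdsjgbdsx" (len 13), cursors c1@4 c2@8 c3@13, authorship .11..22...33.
After op 4 (delete): buffer="idswdsgbds" (len 10), cursors c1@3 c2@6 c3@10, authorship .11.22..33
After op 5 (insert('j')): buffer="idsjwdsjgbdsj" (len 13), cursors c1@4 c2@8 c3@13, authorship .111.222..333
After op 6 (insert('o')): buffer="idsjowdsjogbdsjo" (len 16), cursors c1@5 c2@10 c3@16, authorship .1111.2222..3333
After op 7 (insert('o')): buffer="idsjoowdsjoogbdsjoo" (len 19), cursors c1@6 c2@12 c3@19, authorship .11111.22222..33333
After op 8 (move_left): buffer="idsjoowdsjoogbdsjoo" (len 19), cursors c1@5 c2@11 c3@18, authorship .11111.22222..33333

Answer: idsjoowdsjoogbdsjoo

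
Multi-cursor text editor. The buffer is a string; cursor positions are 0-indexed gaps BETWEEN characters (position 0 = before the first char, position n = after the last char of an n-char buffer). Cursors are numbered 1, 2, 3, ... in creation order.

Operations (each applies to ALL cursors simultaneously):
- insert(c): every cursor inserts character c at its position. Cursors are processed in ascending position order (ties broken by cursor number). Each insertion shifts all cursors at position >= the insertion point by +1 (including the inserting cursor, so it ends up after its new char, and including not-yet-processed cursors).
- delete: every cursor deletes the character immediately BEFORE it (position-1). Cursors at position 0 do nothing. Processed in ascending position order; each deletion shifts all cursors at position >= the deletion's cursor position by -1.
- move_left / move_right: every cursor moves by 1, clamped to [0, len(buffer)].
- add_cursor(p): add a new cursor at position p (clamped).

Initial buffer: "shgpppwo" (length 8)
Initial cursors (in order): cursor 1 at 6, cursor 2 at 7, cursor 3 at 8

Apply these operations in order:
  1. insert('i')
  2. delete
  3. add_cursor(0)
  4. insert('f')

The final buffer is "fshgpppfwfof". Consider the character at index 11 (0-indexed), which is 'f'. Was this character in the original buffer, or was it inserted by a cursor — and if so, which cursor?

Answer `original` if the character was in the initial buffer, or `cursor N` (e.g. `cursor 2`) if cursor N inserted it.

After op 1 (insert('i')): buffer="shgpppiwioi" (len 11), cursors c1@7 c2@9 c3@11, authorship ......1.2.3
After op 2 (delete): buffer="shgpppwo" (len 8), cursors c1@6 c2@7 c3@8, authorship ........
After op 3 (add_cursor(0)): buffer="shgpppwo" (len 8), cursors c4@0 c1@6 c2@7 c3@8, authorship ........
After op 4 (insert('f')): buffer="fshgpppfwfof" (len 12), cursors c4@1 c1@8 c2@10 c3@12, authorship 4......1.2.3
Authorship (.=original, N=cursor N): 4 . . . . . . 1 . 2 . 3
Index 11: author = 3

Answer: cursor 3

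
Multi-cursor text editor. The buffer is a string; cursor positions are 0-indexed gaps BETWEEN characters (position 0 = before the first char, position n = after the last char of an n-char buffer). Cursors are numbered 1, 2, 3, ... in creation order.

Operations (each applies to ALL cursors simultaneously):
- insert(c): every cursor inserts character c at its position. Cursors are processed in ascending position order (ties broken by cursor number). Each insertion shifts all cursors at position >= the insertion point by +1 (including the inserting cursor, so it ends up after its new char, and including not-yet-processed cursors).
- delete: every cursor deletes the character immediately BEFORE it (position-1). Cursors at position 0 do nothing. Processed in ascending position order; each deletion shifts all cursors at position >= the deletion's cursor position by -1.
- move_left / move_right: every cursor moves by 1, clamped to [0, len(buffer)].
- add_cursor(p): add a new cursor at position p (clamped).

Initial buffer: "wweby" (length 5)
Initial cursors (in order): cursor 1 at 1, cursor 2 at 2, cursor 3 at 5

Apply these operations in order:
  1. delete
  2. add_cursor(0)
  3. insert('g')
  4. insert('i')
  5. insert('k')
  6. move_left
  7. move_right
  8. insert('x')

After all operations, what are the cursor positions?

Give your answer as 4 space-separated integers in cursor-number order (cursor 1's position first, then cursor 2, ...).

After op 1 (delete): buffer="eb" (len 2), cursors c1@0 c2@0 c3@2, authorship ..
After op 2 (add_cursor(0)): buffer="eb" (len 2), cursors c1@0 c2@0 c4@0 c3@2, authorship ..
After op 3 (insert('g')): buffer="gggebg" (len 6), cursors c1@3 c2@3 c4@3 c3@6, authorship 124..3
After op 4 (insert('i')): buffer="gggiiiebgi" (len 10), cursors c1@6 c2@6 c4@6 c3@10, authorship 124124..33
After op 5 (insert('k')): buffer="gggiiikkkebgik" (len 14), cursors c1@9 c2@9 c4@9 c3@14, authorship 124124124..333
After op 6 (move_left): buffer="gggiiikkkebgik" (len 14), cursors c1@8 c2@8 c4@8 c3@13, authorship 124124124..333
After op 7 (move_right): buffer="gggiiikkkebgik" (len 14), cursors c1@9 c2@9 c4@9 c3@14, authorship 124124124..333
After op 8 (insert('x')): buffer="gggiiikkkxxxebgikx" (len 18), cursors c1@12 c2@12 c4@12 c3@18, authorship 124124124124..3333

Answer: 12 12 18 12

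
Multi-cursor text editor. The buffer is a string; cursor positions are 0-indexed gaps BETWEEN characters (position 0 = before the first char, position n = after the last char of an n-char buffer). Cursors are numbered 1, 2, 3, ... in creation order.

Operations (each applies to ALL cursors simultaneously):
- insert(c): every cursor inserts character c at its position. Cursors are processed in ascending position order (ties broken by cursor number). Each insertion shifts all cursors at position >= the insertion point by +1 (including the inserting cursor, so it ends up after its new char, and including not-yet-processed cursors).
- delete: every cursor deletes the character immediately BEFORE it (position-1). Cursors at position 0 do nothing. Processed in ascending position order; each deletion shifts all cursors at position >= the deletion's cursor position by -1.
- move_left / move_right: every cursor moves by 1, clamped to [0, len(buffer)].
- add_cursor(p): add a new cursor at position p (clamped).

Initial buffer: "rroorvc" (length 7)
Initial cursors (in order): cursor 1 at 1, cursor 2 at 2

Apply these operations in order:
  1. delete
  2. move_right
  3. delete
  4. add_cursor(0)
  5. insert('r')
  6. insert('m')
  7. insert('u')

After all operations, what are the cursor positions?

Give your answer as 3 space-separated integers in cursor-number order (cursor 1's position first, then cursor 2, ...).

Answer: 9 9 9

Derivation:
After op 1 (delete): buffer="oorvc" (len 5), cursors c1@0 c2@0, authorship .....
After op 2 (move_right): buffer="oorvc" (len 5), cursors c1@1 c2@1, authorship .....
After op 3 (delete): buffer="orvc" (len 4), cursors c1@0 c2@0, authorship ....
After op 4 (add_cursor(0)): buffer="orvc" (len 4), cursors c1@0 c2@0 c3@0, authorship ....
After op 5 (insert('r')): buffer="rrrorvc" (len 7), cursors c1@3 c2@3 c3@3, authorship 123....
After op 6 (insert('m')): buffer="rrrmmmorvc" (len 10), cursors c1@6 c2@6 c3@6, authorship 123123....
After op 7 (insert('u')): buffer="rrrmmmuuuorvc" (len 13), cursors c1@9 c2@9 c3@9, authorship 123123123....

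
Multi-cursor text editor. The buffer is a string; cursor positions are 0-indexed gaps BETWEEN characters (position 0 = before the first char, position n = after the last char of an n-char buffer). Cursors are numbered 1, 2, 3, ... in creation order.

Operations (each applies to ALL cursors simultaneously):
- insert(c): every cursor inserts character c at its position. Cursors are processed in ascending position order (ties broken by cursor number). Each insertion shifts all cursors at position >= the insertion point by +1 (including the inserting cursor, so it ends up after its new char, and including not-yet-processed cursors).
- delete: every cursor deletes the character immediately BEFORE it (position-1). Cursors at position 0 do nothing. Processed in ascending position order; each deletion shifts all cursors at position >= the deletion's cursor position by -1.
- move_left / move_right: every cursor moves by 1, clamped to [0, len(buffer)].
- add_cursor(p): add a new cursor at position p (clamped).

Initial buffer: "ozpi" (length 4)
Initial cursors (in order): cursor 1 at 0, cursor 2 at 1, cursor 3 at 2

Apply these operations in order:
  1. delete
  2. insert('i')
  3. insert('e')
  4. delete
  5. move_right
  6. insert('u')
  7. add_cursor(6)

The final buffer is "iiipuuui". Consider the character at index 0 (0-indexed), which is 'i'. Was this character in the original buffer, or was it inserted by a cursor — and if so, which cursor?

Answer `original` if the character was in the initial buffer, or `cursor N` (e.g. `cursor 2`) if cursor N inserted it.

Answer: cursor 1

Derivation:
After op 1 (delete): buffer="pi" (len 2), cursors c1@0 c2@0 c3@0, authorship ..
After op 2 (insert('i')): buffer="iiipi" (len 5), cursors c1@3 c2@3 c3@3, authorship 123..
After op 3 (insert('e')): buffer="iiieeepi" (len 8), cursors c1@6 c2@6 c3@6, authorship 123123..
After op 4 (delete): buffer="iiipi" (len 5), cursors c1@3 c2@3 c3@3, authorship 123..
After op 5 (move_right): buffer="iiipi" (len 5), cursors c1@4 c2@4 c3@4, authorship 123..
After op 6 (insert('u')): buffer="iiipuuui" (len 8), cursors c1@7 c2@7 c3@7, authorship 123.123.
After op 7 (add_cursor(6)): buffer="iiipuuui" (len 8), cursors c4@6 c1@7 c2@7 c3@7, authorship 123.123.
Authorship (.=original, N=cursor N): 1 2 3 . 1 2 3 .
Index 0: author = 1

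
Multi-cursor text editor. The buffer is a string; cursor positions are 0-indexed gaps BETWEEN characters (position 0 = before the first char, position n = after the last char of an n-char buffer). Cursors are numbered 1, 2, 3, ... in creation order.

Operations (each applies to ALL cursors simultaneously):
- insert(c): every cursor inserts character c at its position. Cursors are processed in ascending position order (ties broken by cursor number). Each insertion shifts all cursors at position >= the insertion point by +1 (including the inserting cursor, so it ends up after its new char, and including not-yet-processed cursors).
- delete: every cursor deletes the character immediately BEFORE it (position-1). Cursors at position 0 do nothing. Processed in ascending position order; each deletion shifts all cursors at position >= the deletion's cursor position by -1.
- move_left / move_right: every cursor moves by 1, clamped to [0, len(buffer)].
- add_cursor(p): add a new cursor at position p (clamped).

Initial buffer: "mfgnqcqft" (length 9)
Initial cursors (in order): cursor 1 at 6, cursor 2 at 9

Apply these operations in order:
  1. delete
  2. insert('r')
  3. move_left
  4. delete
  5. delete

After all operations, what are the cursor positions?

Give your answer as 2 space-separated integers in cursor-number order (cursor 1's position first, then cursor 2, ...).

Answer: 3 4

Derivation:
After op 1 (delete): buffer="mfgnqqf" (len 7), cursors c1@5 c2@7, authorship .......
After op 2 (insert('r')): buffer="mfgnqrqfr" (len 9), cursors c1@6 c2@9, authorship .....1..2
After op 3 (move_left): buffer="mfgnqrqfr" (len 9), cursors c1@5 c2@8, authorship .....1..2
After op 4 (delete): buffer="mfgnrqr" (len 7), cursors c1@4 c2@6, authorship ....1.2
After op 5 (delete): buffer="mfgrr" (len 5), cursors c1@3 c2@4, authorship ...12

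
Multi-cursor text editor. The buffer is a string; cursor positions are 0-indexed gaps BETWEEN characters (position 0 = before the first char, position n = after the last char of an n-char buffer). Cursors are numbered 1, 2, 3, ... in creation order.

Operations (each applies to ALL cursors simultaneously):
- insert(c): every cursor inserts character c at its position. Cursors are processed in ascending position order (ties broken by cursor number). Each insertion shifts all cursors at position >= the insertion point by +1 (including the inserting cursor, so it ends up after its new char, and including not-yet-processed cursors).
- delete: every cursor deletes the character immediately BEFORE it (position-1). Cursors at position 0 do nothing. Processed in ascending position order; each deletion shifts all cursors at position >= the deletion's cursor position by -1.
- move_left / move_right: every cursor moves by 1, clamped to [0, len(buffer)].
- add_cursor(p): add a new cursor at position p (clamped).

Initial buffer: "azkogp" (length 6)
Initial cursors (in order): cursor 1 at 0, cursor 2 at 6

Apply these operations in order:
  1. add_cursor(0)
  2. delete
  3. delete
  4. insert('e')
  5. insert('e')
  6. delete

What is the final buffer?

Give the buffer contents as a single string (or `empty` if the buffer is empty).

Answer: eeazkoe

Derivation:
After op 1 (add_cursor(0)): buffer="azkogp" (len 6), cursors c1@0 c3@0 c2@6, authorship ......
After op 2 (delete): buffer="azkog" (len 5), cursors c1@0 c3@0 c2@5, authorship .....
After op 3 (delete): buffer="azko" (len 4), cursors c1@0 c3@0 c2@4, authorship ....
After op 4 (insert('e')): buffer="eeazkoe" (len 7), cursors c1@2 c3@2 c2@7, authorship 13....2
After op 5 (insert('e')): buffer="eeeeazkoee" (len 10), cursors c1@4 c3@4 c2@10, authorship 1313....22
After op 6 (delete): buffer="eeazkoe" (len 7), cursors c1@2 c3@2 c2@7, authorship 13....2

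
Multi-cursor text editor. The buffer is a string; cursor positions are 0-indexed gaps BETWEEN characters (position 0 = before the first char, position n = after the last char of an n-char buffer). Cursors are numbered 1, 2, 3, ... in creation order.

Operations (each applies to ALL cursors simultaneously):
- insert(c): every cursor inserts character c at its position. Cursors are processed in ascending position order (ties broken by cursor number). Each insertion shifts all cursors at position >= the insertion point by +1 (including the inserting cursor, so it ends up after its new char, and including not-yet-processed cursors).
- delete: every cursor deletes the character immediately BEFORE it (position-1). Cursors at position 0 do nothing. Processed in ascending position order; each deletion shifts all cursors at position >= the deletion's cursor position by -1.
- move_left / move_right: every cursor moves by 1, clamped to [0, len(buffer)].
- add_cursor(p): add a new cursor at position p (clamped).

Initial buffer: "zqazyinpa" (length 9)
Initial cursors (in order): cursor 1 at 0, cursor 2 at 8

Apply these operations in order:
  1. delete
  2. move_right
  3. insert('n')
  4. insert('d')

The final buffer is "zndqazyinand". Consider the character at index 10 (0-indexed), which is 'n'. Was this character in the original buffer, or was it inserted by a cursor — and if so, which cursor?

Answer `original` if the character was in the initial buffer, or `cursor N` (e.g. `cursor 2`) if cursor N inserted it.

Answer: cursor 2

Derivation:
After op 1 (delete): buffer="zqazyina" (len 8), cursors c1@0 c2@7, authorship ........
After op 2 (move_right): buffer="zqazyina" (len 8), cursors c1@1 c2@8, authorship ........
After op 3 (insert('n')): buffer="znqazyinan" (len 10), cursors c1@2 c2@10, authorship .1.......2
After op 4 (insert('d')): buffer="zndqazyinand" (len 12), cursors c1@3 c2@12, authorship .11.......22
Authorship (.=original, N=cursor N): . 1 1 . . . . . . . 2 2
Index 10: author = 2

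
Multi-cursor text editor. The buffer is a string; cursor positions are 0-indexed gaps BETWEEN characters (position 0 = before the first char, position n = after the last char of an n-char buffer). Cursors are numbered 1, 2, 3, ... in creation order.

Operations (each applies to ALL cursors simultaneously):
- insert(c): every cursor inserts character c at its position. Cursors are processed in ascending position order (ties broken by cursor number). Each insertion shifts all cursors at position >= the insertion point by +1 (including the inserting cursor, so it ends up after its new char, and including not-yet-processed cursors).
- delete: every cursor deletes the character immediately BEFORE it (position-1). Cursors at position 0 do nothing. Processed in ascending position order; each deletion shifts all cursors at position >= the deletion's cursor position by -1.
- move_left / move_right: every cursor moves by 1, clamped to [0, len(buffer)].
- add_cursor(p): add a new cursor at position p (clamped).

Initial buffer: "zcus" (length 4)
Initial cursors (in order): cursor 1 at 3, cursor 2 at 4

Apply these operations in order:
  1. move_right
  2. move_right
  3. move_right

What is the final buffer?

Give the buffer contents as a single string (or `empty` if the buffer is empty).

Answer: zcus

Derivation:
After op 1 (move_right): buffer="zcus" (len 4), cursors c1@4 c2@4, authorship ....
After op 2 (move_right): buffer="zcus" (len 4), cursors c1@4 c2@4, authorship ....
After op 3 (move_right): buffer="zcus" (len 4), cursors c1@4 c2@4, authorship ....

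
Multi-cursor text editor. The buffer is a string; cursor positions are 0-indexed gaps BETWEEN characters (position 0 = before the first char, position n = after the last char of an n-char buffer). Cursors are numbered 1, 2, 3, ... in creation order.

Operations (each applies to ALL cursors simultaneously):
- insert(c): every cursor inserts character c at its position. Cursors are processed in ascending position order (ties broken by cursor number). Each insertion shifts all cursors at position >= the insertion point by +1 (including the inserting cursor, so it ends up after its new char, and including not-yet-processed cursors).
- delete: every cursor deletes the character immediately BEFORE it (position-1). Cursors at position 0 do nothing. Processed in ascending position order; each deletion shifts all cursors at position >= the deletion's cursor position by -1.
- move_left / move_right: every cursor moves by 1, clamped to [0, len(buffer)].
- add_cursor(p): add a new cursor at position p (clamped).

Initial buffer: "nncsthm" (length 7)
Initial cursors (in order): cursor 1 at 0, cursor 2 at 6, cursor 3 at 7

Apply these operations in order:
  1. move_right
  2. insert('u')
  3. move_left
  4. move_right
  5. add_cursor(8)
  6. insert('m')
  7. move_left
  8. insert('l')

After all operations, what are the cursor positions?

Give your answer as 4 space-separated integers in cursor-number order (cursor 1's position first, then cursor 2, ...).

After op 1 (move_right): buffer="nncsthm" (len 7), cursors c1@1 c2@7 c3@7, authorship .......
After op 2 (insert('u')): buffer="nuncsthmuu" (len 10), cursors c1@2 c2@10 c3@10, authorship .1......23
After op 3 (move_left): buffer="nuncsthmuu" (len 10), cursors c1@1 c2@9 c3@9, authorship .1......23
After op 4 (move_right): buffer="nuncsthmuu" (len 10), cursors c1@2 c2@10 c3@10, authorship .1......23
After op 5 (add_cursor(8)): buffer="nuncsthmuu" (len 10), cursors c1@2 c4@8 c2@10 c3@10, authorship .1......23
After op 6 (insert('m')): buffer="numncsthmmuumm" (len 14), cursors c1@3 c4@10 c2@14 c3@14, authorship .11......42323
After op 7 (move_left): buffer="numncsthmmuumm" (len 14), cursors c1@2 c4@9 c2@13 c3@13, authorship .11......42323
After op 8 (insert('l')): buffer="nulmncsthmlmuumllm" (len 18), cursors c1@3 c4@11 c2@17 c3@17, authorship .111......44232233

Answer: 3 17 17 11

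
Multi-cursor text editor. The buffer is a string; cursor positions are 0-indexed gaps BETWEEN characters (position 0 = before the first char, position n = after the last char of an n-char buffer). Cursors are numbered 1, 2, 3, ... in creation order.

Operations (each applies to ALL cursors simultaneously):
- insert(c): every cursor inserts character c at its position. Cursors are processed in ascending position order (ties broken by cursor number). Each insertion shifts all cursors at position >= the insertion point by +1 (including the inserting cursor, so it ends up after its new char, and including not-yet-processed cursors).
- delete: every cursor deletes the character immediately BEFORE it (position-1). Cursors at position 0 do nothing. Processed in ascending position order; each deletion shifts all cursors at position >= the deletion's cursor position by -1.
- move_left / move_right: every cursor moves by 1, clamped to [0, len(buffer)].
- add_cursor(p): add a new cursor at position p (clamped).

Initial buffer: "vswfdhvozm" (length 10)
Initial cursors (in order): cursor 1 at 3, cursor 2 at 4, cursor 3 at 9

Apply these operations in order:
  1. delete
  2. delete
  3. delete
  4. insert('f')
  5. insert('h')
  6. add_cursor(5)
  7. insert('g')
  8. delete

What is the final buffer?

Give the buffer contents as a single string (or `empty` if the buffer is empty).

After op 1 (delete): buffer="vsdhvom" (len 7), cursors c1@2 c2@2 c3@6, authorship .......
After op 2 (delete): buffer="dhvm" (len 4), cursors c1@0 c2@0 c3@3, authorship ....
After op 3 (delete): buffer="dhm" (len 3), cursors c1@0 c2@0 c3@2, authorship ...
After op 4 (insert('f')): buffer="ffdhfm" (len 6), cursors c1@2 c2@2 c3@5, authorship 12..3.
After op 5 (insert('h')): buffer="ffhhdhfhm" (len 9), cursors c1@4 c2@4 c3@8, authorship 1212..33.
After op 6 (add_cursor(5)): buffer="ffhhdhfhm" (len 9), cursors c1@4 c2@4 c4@5 c3@8, authorship 1212..33.
After op 7 (insert('g')): buffer="ffhhggdghfhgm" (len 13), cursors c1@6 c2@6 c4@8 c3@12, authorship 121212.4.333.
After op 8 (delete): buffer="ffhhdhfhm" (len 9), cursors c1@4 c2@4 c4@5 c3@8, authorship 1212..33.

Answer: ffhhdhfhm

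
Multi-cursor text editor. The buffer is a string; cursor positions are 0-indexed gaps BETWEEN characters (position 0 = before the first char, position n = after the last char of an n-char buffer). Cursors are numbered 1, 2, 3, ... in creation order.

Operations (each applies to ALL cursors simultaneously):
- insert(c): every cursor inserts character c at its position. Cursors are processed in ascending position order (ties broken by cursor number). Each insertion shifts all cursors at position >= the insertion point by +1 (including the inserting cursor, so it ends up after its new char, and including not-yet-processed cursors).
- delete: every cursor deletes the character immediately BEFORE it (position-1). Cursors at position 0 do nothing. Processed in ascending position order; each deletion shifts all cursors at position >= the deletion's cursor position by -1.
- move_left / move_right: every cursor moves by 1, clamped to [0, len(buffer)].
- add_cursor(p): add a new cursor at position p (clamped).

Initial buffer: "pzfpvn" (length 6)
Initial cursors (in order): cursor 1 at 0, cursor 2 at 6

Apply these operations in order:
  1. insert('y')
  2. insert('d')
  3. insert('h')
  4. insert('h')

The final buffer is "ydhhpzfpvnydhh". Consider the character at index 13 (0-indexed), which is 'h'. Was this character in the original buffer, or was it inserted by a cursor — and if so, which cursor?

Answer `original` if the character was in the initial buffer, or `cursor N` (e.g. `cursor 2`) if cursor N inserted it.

After op 1 (insert('y')): buffer="ypzfpvny" (len 8), cursors c1@1 c2@8, authorship 1......2
After op 2 (insert('d')): buffer="ydpzfpvnyd" (len 10), cursors c1@2 c2@10, authorship 11......22
After op 3 (insert('h')): buffer="ydhpzfpvnydh" (len 12), cursors c1@3 c2@12, authorship 111......222
After op 4 (insert('h')): buffer="ydhhpzfpvnydhh" (len 14), cursors c1@4 c2@14, authorship 1111......2222
Authorship (.=original, N=cursor N): 1 1 1 1 . . . . . . 2 2 2 2
Index 13: author = 2

Answer: cursor 2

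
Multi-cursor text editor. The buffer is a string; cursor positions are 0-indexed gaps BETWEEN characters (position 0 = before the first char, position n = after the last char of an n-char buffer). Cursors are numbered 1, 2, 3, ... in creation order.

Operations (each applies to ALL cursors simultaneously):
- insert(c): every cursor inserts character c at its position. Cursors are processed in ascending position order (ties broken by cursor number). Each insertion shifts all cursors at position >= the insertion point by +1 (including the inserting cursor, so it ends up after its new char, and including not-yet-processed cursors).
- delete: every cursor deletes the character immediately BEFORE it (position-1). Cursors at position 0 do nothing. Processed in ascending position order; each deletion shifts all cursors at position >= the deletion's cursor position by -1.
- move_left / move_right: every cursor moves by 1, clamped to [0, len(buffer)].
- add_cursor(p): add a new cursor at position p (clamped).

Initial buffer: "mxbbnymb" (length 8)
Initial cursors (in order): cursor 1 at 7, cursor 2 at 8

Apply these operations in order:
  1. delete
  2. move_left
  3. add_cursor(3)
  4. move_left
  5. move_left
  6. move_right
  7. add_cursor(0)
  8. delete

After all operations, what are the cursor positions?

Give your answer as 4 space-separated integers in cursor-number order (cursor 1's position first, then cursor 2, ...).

After op 1 (delete): buffer="mxbbny" (len 6), cursors c1@6 c2@6, authorship ......
After op 2 (move_left): buffer="mxbbny" (len 6), cursors c1@5 c2@5, authorship ......
After op 3 (add_cursor(3)): buffer="mxbbny" (len 6), cursors c3@3 c1@5 c2@5, authorship ......
After op 4 (move_left): buffer="mxbbny" (len 6), cursors c3@2 c1@4 c2@4, authorship ......
After op 5 (move_left): buffer="mxbbny" (len 6), cursors c3@1 c1@3 c2@3, authorship ......
After op 6 (move_right): buffer="mxbbny" (len 6), cursors c3@2 c1@4 c2@4, authorship ......
After op 7 (add_cursor(0)): buffer="mxbbny" (len 6), cursors c4@0 c3@2 c1@4 c2@4, authorship ......
After op 8 (delete): buffer="mny" (len 3), cursors c4@0 c1@1 c2@1 c3@1, authorship ...

Answer: 1 1 1 0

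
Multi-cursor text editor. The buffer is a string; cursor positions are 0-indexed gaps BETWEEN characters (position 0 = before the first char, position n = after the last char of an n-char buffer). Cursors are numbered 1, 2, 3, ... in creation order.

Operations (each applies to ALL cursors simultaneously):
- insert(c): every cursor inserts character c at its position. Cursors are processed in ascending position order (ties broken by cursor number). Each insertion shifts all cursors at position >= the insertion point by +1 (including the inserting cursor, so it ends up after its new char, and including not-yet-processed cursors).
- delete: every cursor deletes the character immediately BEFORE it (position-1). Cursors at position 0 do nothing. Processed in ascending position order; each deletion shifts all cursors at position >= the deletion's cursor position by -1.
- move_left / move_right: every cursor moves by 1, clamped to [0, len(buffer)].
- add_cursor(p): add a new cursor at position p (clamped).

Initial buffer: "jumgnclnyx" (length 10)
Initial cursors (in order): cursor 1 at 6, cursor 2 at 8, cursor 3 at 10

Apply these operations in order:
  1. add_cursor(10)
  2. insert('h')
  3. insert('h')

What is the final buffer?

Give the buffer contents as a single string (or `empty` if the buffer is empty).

After op 1 (add_cursor(10)): buffer="jumgnclnyx" (len 10), cursors c1@6 c2@8 c3@10 c4@10, authorship ..........
After op 2 (insert('h')): buffer="jumgnchlnhyxhh" (len 14), cursors c1@7 c2@10 c3@14 c4@14, authorship ......1..2..34
After op 3 (insert('h')): buffer="jumgnchhlnhhyxhhhh" (len 18), cursors c1@8 c2@12 c3@18 c4@18, authorship ......11..22..3434

Answer: jumgnchhlnhhyxhhhh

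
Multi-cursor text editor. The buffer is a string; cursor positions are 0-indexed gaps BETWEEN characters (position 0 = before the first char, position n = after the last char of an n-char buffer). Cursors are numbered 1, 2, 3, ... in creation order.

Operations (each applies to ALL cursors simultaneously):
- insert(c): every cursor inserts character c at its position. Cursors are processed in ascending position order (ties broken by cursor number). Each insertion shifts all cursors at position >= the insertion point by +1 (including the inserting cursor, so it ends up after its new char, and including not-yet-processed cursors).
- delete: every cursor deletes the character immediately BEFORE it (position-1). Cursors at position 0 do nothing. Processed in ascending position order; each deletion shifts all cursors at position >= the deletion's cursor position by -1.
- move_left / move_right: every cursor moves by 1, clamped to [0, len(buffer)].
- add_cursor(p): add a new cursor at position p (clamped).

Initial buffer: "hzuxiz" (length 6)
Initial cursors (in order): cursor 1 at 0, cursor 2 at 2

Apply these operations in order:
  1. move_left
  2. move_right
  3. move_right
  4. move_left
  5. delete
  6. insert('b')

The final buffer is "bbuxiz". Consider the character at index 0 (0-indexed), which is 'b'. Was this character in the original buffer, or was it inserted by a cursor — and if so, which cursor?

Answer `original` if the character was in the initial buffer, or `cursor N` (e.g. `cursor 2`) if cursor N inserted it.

After op 1 (move_left): buffer="hzuxiz" (len 6), cursors c1@0 c2@1, authorship ......
After op 2 (move_right): buffer="hzuxiz" (len 6), cursors c1@1 c2@2, authorship ......
After op 3 (move_right): buffer="hzuxiz" (len 6), cursors c1@2 c2@3, authorship ......
After op 4 (move_left): buffer="hzuxiz" (len 6), cursors c1@1 c2@2, authorship ......
After op 5 (delete): buffer="uxiz" (len 4), cursors c1@0 c2@0, authorship ....
After op 6 (insert('b')): buffer="bbuxiz" (len 6), cursors c1@2 c2@2, authorship 12....
Authorship (.=original, N=cursor N): 1 2 . . . .
Index 0: author = 1

Answer: cursor 1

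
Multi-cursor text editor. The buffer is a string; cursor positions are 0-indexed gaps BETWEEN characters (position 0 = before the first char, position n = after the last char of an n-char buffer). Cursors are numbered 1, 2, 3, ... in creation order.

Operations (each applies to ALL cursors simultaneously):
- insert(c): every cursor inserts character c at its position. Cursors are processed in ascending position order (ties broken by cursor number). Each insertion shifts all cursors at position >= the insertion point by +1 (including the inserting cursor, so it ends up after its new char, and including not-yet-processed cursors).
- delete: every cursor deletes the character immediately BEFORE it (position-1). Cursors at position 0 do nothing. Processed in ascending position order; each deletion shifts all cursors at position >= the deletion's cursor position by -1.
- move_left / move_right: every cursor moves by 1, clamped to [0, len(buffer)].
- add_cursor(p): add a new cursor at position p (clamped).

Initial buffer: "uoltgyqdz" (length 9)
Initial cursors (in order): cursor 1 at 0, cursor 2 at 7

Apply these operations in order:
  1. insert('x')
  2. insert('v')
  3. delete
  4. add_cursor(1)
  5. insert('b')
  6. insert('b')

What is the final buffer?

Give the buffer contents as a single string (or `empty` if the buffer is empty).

After op 1 (insert('x')): buffer="xuoltgyqxdz" (len 11), cursors c1@1 c2@9, authorship 1.......2..
After op 2 (insert('v')): buffer="xvuoltgyqxvdz" (len 13), cursors c1@2 c2@11, authorship 11.......22..
After op 3 (delete): buffer="xuoltgyqxdz" (len 11), cursors c1@1 c2@9, authorship 1.......2..
After op 4 (add_cursor(1)): buffer="xuoltgyqxdz" (len 11), cursors c1@1 c3@1 c2@9, authorship 1.......2..
After op 5 (insert('b')): buffer="xbbuoltgyqxbdz" (len 14), cursors c1@3 c3@3 c2@12, authorship 113.......22..
After op 6 (insert('b')): buffer="xbbbbuoltgyqxbbdz" (len 17), cursors c1@5 c3@5 c2@15, authorship 11313.......222..

Answer: xbbbbuoltgyqxbbdz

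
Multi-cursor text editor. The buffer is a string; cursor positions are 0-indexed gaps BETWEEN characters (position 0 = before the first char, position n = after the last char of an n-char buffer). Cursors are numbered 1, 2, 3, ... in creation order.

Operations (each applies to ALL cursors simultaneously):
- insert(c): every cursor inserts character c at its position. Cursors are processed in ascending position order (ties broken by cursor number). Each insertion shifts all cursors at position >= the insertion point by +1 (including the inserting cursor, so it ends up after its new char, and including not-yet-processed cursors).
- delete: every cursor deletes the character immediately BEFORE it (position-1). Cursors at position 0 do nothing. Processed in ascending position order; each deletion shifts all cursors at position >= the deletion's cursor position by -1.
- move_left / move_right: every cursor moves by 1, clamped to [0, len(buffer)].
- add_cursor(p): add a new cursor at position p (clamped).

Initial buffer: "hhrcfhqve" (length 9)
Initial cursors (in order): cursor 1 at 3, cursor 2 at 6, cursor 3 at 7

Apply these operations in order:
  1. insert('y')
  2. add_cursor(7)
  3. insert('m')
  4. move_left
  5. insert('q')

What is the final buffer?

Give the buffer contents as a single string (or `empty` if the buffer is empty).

Answer: hhryqmcfhqmyqmqyqmve

Derivation:
After op 1 (insert('y')): buffer="hhrycfhyqyve" (len 12), cursors c1@4 c2@8 c3@10, authorship ...1...2.3..
After op 2 (add_cursor(7)): buffer="hhrycfhyqyve" (len 12), cursors c1@4 c4@7 c2@8 c3@10, authorship ...1...2.3..
After op 3 (insert('m')): buffer="hhrymcfhmymqymve" (len 16), cursors c1@5 c4@9 c2@11 c3@14, authorship ...11...422.33..
After op 4 (move_left): buffer="hhrymcfhmymqymve" (len 16), cursors c1@4 c4@8 c2@10 c3@13, authorship ...11...422.33..
After op 5 (insert('q')): buffer="hhryqmcfhqmyqmqyqmve" (len 20), cursors c1@5 c4@10 c2@13 c3@17, authorship ...111...44222.333..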